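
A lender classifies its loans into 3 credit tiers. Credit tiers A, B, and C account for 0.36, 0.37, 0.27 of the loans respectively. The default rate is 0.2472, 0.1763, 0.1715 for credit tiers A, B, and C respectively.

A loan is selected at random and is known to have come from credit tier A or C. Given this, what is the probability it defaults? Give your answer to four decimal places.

Let S = {A, C}.
P(S) = 0.36 + 0.27 = 0.63.
P(D ∩ S) = 0.2472·0.36 + 0.1715·0.27 = 0.088992 + 0.046305 = 0.135297.
P(D | S) = 0.135297 / 0.63 = 0.214757…

P(D|S) ≈ 0.2148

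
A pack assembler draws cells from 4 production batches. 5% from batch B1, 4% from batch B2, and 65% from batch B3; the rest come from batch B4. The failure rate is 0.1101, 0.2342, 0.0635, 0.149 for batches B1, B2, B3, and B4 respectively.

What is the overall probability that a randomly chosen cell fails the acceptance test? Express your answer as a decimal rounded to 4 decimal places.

0.0949

P(B4) = 1 − (0.05 + 0.04 + 0.65) = 0.26.
Summing over the partition,
P(F) = P(F|B1)·P(B1) + P(F|B2)·P(B2) + P(F|B3)·P(B3) + P(F|B4)·P(B4)
      = 0.1101·0.05 + 0.2342·0.04 + 0.0635·0.65 + 0.149·0.26
      = 0.005505 + 0.009368 + 0.041275 + 0.03874 = 0.094888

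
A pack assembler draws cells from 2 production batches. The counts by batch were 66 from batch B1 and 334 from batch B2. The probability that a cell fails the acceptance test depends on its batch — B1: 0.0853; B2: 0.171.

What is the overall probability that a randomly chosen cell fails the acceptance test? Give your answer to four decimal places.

Total: 66 + 334 = 400.
P(B1) = 66/400 = 0.165. P(B2) = 334/400 = 0.835.
By the law of total probability,
P(F) = P(F|B1)·P(B1) + P(F|B2)·P(B2)
      = 0.0853·0.165 + 0.171·0.835
      = 0.0140745 + 0.142785 = 0.1568595

0.1569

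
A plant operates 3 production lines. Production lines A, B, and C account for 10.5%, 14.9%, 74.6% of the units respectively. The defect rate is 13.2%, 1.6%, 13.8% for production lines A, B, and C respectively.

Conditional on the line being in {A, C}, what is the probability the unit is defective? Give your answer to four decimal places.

Let S = {A, C}.
P(S) = 0.105 + 0.746 = 0.851.
P(D ∩ S) = 0.132·0.105 + 0.138·0.746 = 0.01386 + 0.102948 = 0.116808.
P(D | S) = 0.116808 / 0.851 = 0.137260…

P(D|S) ≈ 0.1373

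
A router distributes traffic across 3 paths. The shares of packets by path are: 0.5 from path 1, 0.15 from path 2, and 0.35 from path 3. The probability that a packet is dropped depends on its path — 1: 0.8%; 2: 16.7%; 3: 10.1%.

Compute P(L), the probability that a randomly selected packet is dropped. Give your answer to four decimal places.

Using total probability over the partition,
P(L) = P(L|1)·P(1) + P(L|2)·P(2) + P(L|3)·P(3)
      = 0.008·0.5 + 0.167·0.15 + 0.101·0.35
      = 0.004 + 0.02505 + 0.03535 = 0.0644

P(L) ≈ 0.0644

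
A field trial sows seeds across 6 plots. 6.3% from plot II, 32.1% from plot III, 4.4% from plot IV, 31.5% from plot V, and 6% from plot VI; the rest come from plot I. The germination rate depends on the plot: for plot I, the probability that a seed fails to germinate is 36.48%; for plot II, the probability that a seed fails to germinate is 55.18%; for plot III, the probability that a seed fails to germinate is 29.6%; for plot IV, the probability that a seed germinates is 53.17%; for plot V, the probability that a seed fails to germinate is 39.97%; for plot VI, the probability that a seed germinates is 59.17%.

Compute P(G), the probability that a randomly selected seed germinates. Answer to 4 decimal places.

P(G) ≈ 0.6273

P(I) = 1 − (0.063 + 0.321 + 0.044 + 0.315 + 0.06) = 0.197.
P(G|I) = 1 − 0.3648 = 0.6352.
P(G|II) = 1 − 0.5518 = 0.4482.
P(G|III) = 1 − 0.296 = 0.704.
P(G|V) = 1 − 0.3997 = 0.6003.
P(G) = P(G|I)·P(I) + P(G|II)·P(II) + P(G|III)·P(III) + P(G|IV)·P(IV) + P(G|V)·P(V) + P(G|VI)·P(VI)
      = 0.6352·0.197 + 0.4482·0.063 + 0.704·0.321 + 0.5317·0.044 + 0.6003·0.315 + 0.5917·0.06
      = 0.1251344 + 0.0282366 + 0.225984 + 0.0233948 + 0.1890945 + 0.035502 = 0.6273463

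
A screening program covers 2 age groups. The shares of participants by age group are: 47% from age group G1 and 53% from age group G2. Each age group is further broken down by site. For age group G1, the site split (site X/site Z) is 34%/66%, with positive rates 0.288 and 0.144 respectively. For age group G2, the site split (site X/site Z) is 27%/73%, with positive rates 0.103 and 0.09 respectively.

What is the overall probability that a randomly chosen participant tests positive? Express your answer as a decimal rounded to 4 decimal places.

P(T|G1) = 0.34·0.288 + 0.66·0.144 = 0.09792 + 0.09504 = 0.19296
P(T|G2) = 0.27·0.103 + 0.73·0.09 = 0.02781 + 0.0657 = 0.09351
By total probability over the outer partition,
P(T) = 0.47·0.19296 + 0.53·0.09351
      = 0.0906912 + 0.0495603 = 0.1402515

P(T) ≈ 0.1403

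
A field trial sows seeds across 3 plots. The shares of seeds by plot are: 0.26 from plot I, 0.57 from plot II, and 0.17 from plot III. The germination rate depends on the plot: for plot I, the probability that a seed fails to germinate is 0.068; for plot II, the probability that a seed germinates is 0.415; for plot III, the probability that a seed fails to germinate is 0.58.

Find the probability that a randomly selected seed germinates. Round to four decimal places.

P(G|I) = 1 − 0.068 = 0.932.
P(G|III) = 1 − 0.58 = 0.42.
P(G) = P(G|I)·P(I) + P(G|II)·P(II) + P(G|III)·P(III)
      = 0.932·0.26 + 0.415·0.57 + 0.42·0.17
      = 0.24232 + 0.23655 + 0.0714 = 0.55027

P(G) ≈ 0.5503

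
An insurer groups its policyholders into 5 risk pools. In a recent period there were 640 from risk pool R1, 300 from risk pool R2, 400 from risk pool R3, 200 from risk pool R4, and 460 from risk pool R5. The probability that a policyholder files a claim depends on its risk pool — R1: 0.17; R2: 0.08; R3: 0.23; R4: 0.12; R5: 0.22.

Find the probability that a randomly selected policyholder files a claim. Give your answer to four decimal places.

P(C) ≈ 0.1750

Total: 640 + 300 + 400 + 200 + 460 = 2000.
P(R1) = 640/2000 = 0.32. P(R2) = 300/2000 = 0.15. P(R3) = 400/2000 = 0.2. P(R4) = 200/2000 = 0.1. P(R5) = 460/2000 = 0.23.
Summing over the partition,
P(C) = P(C|R1)·P(R1) + P(C|R2)·P(R2) + P(C|R3)·P(R3) + P(C|R4)·P(R4) + P(C|R5)·P(R5)
      = 0.17·0.32 + 0.08·0.15 + 0.23·0.2 + 0.12·0.1 + 0.22·0.23
      = 0.0544 + 0.012 + 0.046 + 0.012 + 0.0506 = 0.175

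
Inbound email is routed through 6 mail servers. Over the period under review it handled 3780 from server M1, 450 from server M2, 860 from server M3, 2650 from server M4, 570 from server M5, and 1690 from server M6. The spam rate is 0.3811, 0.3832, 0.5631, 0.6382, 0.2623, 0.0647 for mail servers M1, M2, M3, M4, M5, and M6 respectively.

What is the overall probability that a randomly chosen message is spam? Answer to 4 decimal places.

0.4047

Total: 3780 + 450 + 860 + 2650 + 570 + 1690 = 10000.
P(M1) = 3780/10000 = 0.378. P(M2) = 450/10000 = 0.045. P(M3) = 860/10000 = 0.086. P(M4) = 2650/10000 = 0.265. P(M5) = 570/10000 = 0.057. P(M6) = 1690/10000 = 0.169.
P(S) = P(S|M1)·P(M1) + P(S|M2)·P(M2) + P(S|M3)·P(M3) + P(S|M4)·P(M4) + P(S|M5)·P(M5) + P(S|M6)·P(M6)
      = 0.3811·0.378 + 0.3832·0.045 + 0.5631·0.086 + 0.6382·0.265 + 0.2623·0.057 + 0.0647·0.169
      = 0.1440558 + 0.017244 + 0.0484266 + 0.169123 + 0.0149511 + 0.0109343 = 0.4047348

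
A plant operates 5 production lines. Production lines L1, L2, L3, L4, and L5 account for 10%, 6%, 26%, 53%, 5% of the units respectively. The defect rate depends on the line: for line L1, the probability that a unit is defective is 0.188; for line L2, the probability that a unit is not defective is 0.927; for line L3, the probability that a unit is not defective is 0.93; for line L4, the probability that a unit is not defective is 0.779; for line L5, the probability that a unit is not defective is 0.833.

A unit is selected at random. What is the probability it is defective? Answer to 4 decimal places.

0.1669

P(D|L2) = 1 − 0.927 = 0.073.
P(D|L3) = 1 − 0.93 = 0.07.
P(D|L4) = 1 − 0.779 = 0.221.
P(D|L5) = 1 − 0.833 = 0.167.
P(D) = P(D|L1)·P(L1) + P(D|L2)·P(L2) + P(D|L3)·P(L3) + P(D|L4)·P(L4) + P(D|L5)·P(L5)
      = 0.188·0.1 + 0.073·0.06 + 0.07·0.26 + 0.221·0.53 + 0.167·0.05
      = 0.0188 + 0.00438 + 0.0182 + 0.11713 + 0.00835 = 0.16686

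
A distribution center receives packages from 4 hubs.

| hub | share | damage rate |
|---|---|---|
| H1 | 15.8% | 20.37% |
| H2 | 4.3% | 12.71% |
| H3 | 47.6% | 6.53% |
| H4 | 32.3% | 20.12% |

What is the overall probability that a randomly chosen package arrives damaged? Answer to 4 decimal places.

Using total probability over the partition,
P(D) = P(D|H1)·P(H1) + P(D|H2)·P(H2) + P(D|H3)·P(H3) + P(D|H4)·P(H4)
      = 0.2037·0.158 + 0.1271·0.043 + 0.0653·0.476 + 0.2012·0.323
      = 0.0321846 + 0.0054653 + 0.0310828 + 0.0649876 = 0.1337203

P(D) ≈ 0.1337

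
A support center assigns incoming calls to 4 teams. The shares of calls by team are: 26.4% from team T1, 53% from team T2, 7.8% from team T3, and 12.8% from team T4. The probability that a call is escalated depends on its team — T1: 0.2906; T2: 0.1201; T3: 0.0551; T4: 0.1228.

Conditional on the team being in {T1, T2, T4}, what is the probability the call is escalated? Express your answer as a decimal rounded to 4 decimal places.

Let S = {T1, T2, T4}.
P(S) = 0.264 + 0.53 + 0.128 = 0.922.
P(E ∩ S) = 0.2906·0.264 + 0.1201·0.53 + 0.1228·0.128 = 0.0767184 + 0.063653 + 0.0157184 = 0.1560898.
P(E | S) = 0.1560898 / 0.922 = 0.169295…

P(E|S) ≈ 0.1693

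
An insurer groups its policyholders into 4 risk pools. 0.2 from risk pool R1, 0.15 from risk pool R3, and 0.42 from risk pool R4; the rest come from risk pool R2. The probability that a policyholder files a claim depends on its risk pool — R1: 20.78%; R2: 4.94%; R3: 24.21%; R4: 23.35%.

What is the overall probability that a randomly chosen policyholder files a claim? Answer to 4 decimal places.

P(R2) = 1 − (0.2 + 0.15 + 0.42) = 0.23.
P(C) = P(C|R1)·P(R1) + P(C|R2)·P(R2) + P(C|R3)·P(R3) + P(C|R4)·P(R4)
      = 0.2078·0.2 + 0.0494·0.23 + 0.2421·0.15 + 0.2335·0.42
      = 0.04156 + 0.011362 + 0.036315 + 0.09807 = 0.187307

P(C) ≈ 0.1873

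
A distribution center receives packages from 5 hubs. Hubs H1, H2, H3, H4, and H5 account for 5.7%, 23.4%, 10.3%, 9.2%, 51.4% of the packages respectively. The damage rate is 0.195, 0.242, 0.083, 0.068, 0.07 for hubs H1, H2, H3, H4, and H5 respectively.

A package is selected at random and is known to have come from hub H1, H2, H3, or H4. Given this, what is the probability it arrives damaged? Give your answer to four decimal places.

Let S = {H1, H2, H3, H4}.
P(S) = 0.057 + 0.234 + 0.103 + 0.092 = 0.486.
P(D ∩ S) = 0.195·0.057 + 0.242·0.234 + 0.083·0.103 + 0.068·0.092 = 0.011115 + 0.056628 + 0.008549 + 0.006256 = 0.082548.
P(D | S) = 0.082548 / 0.486 = 0.169852…

0.1699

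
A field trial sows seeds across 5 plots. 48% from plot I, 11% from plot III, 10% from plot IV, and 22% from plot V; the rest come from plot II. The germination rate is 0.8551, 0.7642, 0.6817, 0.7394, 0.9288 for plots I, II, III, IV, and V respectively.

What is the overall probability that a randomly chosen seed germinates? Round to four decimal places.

P(II) = 1 − (0.48 + 0.11 + 0.1 + 0.22) = 0.09.
P(G) = P(G|I)·P(I) + P(G|II)·P(II) + P(G|III)·P(III) + P(G|IV)·P(IV) + P(G|V)·P(V)
      = 0.8551·0.48 + 0.7642·0.09 + 0.6817·0.11 + 0.7394·0.1 + 0.9288·0.22
      = 0.410448 + 0.068778 + 0.074987 + 0.07394 + 0.204336 = 0.832489

0.8325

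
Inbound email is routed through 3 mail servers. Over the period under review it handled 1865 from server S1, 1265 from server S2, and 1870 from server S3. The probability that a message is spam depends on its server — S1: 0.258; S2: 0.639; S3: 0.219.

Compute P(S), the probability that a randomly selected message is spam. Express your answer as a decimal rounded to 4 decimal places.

Total: 1865 + 1265 + 1870 = 5000.
P(S1) = 1865/5000 = 0.373. P(S2) = 1265/5000 = 0.253. P(S3) = 1870/5000 = 0.374.
P(S) = P(S|S1)·P(S1) + P(S|S2)·P(S2) + P(S|S3)·P(S3)
      = 0.258·0.373 + 0.639·0.253 + 0.219·0.374
      = 0.096234 + 0.161667 + 0.081906 = 0.339807

0.3398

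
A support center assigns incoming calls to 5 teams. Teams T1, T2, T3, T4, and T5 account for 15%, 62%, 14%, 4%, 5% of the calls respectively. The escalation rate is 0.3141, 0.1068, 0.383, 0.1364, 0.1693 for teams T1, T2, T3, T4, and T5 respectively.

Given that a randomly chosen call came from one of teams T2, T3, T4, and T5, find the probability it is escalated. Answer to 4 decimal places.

Let S = {T2, T3, T4, T5}.
P(S) = 0.62 + 0.14 + 0.04 + 0.05 = 0.85.
P(E ∩ S) = 0.1068·0.62 + 0.383·0.14 + 0.1364·0.04 + 0.1693·0.05 = 0.066216 + 0.05362 + 0.005456 + 0.008465 = 0.133757.
P(E | S) = 0.133757 / 0.85 = 0.157361…

0.1574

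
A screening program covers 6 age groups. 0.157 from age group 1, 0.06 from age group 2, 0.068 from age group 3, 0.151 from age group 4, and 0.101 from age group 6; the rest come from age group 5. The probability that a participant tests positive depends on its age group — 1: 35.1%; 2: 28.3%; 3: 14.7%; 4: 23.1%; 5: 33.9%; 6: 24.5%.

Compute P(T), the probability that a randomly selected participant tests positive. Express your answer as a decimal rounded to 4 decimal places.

P(5) = 1 − (0.157 + 0.06 + 0.068 + 0.151 + 0.101) = 0.463.
Using total probability over the partition,
P(T) = P(T|1)·P(1) + P(T|2)·P(2) + P(T|3)·P(3) + P(T|4)·P(4) + P(T|5)·P(5) + P(T|6)·P(6)
      = 0.351·0.157 + 0.283·0.06 + 0.147·0.068 + 0.231·0.151 + 0.339·0.463 + 0.245·0.101
      = 0.055107 + 0.01698 + 0.009996 + 0.034881 + 0.156957 + 0.024745 = 0.298666

0.2987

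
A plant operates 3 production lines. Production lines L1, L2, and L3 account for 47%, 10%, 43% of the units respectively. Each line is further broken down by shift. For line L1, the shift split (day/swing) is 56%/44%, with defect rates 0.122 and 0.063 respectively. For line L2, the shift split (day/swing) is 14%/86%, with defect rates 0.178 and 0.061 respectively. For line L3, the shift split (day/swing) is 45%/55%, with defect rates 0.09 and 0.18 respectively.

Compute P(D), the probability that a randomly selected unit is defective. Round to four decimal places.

P(D) ≈ 0.1129

P(D|L1) = 0.56·0.122 + 0.44·0.063 = 0.06832 + 0.02772 = 0.09604
P(D|L2) = 0.14·0.178 + 0.86·0.061 = 0.02492 + 0.05246 = 0.07738
P(D|L3) = 0.45·0.09 + 0.55·0.18 = 0.0405 + 0.099 = 0.1395
By total probability over the outer partition,
P(D) = 0.47·0.09604 + 0.1·0.07738 + 0.43·0.1395
      = 0.0451388 + 0.007738 + 0.059985 = 0.1128618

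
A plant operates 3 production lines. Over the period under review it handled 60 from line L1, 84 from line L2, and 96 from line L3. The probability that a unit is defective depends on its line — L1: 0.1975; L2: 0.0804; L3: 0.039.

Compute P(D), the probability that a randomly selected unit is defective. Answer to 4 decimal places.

Total: 60 + 84 + 96 = 240.
P(L1) = 60/240 = 0.25. P(L2) = 84/240 = 0.35. P(L3) = 96/240 = 0.4.
P(D) = P(D|L1)·P(L1) + P(D|L2)·P(L2) + P(D|L3)·P(L3)
      = 0.1975·0.25 + 0.0804·0.35 + 0.039·0.4
      = 0.049375 + 0.02814 + 0.0156 = 0.093115

0.0931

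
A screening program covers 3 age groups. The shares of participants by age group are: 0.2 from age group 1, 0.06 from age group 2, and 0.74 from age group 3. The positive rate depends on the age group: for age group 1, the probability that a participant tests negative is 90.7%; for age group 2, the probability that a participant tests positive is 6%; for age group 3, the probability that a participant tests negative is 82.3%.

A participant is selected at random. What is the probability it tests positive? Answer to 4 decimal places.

P(T|1) = 1 − 0.907 = 0.093.
P(T|3) = 1 − 0.823 = 0.177.
P(T) = P(T|1)·P(1) + P(T|2)·P(2) + P(T|3)·P(3)
      = 0.093·0.2 + 0.06·0.06 + 0.177·0.74
      = 0.0186 + 0.0036 + 0.13098 = 0.15318

P(T) ≈ 0.1532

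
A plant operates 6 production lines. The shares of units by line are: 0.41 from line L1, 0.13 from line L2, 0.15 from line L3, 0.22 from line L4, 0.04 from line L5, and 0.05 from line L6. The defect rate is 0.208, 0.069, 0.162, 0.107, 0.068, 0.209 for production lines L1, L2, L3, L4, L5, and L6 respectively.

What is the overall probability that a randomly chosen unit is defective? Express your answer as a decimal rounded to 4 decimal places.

P(D) = P(D|L1)·P(L1) + P(D|L2)·P(L2) + P(D|L3)·P(L3) + P(D|L4)·P(L4) + P(D|L5)·P(L5) + P(D|L6)·P(L6)
      = 0.208·0.41 + 0.069·0.13 + 0.162·0.15 + 0.107·0.22 + 0.068·0.04 + 0.209·0.05
      = 0.08528 + 0.00897 + 0.0243 + 0.02354 + 0.00272 + 0.01045 = 0.15526

0.1553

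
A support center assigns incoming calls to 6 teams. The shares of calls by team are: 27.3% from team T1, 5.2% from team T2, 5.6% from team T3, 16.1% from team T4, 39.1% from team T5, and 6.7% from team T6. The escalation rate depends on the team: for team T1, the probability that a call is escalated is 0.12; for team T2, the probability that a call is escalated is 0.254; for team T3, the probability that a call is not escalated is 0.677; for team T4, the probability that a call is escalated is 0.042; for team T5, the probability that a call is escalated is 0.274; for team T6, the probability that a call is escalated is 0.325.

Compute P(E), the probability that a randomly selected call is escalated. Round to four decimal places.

P(E|T3) = 1 − 0.677 = 0.323.
By the law of total probability,
P(E) = P(E|T1)·P(T1) + P(E|T2)·P(T2) + P(E|T3)·P(T3) + P(E|T4)·P(T4) + P(E|T5)·P(T5) + P(E|T6)·P(T6)
      = 0.12·0.273 + 0.254·0.052 + 0.323·0.056 + 0.042·0.161 + 0.274·0.391 + 0.325·0.067
      = 0.03276 + 0.013208 + 0.018088 + 0.006762 + 0.107134 + 0.021775 = 0.199727

0.1997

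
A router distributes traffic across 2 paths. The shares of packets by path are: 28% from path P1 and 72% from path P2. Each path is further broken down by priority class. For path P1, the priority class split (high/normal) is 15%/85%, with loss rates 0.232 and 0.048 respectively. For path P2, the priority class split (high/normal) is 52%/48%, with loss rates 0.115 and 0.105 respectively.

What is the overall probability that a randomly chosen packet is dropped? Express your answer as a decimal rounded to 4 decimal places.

P(L|P1) = 0.15·0.232 + 0.85·0.048 = 0.0348 + 0.0408 = 0.0756
P(L|P2) = 0.52·0.115 + 0.48·0.105 = 0.0598 + 0.0504 = 0.1102
By total probability over the outer partition,
P(L) = 0.28·0.0756 + 0.72·0.1102
      = 0.021168 + 0.079344 = 0.100512

0.1005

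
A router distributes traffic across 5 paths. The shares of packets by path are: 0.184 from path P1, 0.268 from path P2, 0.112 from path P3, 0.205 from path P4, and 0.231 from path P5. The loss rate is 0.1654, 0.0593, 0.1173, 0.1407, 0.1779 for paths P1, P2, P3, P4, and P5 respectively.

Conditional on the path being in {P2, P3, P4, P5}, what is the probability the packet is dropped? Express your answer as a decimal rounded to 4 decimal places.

P(L|S) ≈ 0.1213

Let S = {P2, P3, P4, P5}.
P(S) = 0.268 + 0.112 + 0.205 + 0.231 = 0.816.
P(L ∩ S) = 0.0593·0.268 + 0.1173·0.112 + 0.1407·0.205 + 0.1779·0.231 = 0.0158924 + 0.0131376 + 0.0288435 + 0.0410949 = 0.0989684.
P(L | S) = 0.0989684 / 0.816 = 0.121285…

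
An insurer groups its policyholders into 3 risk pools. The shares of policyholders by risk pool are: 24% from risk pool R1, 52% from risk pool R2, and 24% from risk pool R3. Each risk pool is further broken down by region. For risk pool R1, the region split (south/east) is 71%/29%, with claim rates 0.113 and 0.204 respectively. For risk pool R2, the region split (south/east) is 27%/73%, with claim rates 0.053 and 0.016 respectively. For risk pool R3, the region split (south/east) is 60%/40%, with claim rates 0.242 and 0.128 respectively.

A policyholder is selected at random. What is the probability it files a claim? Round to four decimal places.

P(C|R1) = 0.71·0.113 + 0.29·0.204 = 0.08023 + 0.05916 = 0.13939
P(C|R2) = 0.27·0.053 + 0.73·0.016 = 0.01431 + 0.01168 = 0.02599
P(C|R3) = 0.6·0.242 + 0.4·0.128 = 0.1452 + 0.0512 = 0.1964
By total probability over the outer partition,
P(C) = 0.24·0.13939 + 0.52·0.02599 + 0.24·0.1964
      = 0.0334536 + 0.0135148 + 0.047136 = 0.0941044

0.0941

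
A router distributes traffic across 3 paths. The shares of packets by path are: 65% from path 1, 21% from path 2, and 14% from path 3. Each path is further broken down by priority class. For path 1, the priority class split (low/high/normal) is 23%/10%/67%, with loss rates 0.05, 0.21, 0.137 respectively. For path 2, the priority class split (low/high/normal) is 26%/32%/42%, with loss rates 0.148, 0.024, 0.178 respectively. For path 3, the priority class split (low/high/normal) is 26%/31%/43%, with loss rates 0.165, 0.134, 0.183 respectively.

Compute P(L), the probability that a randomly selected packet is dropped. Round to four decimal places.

0.1290

P(L|1) = 0.23·0.05 + 0.1·0.21 + 0.67·0.137 = 0.0115 + 0.021 + 0.09179 = 0.12429
P(L|2) = 0.26·0.148 + 0.32·0.024 + 0.42·0.178 = 0.03848 + 0.00768 + 0.07476 = 0.12092
P(L|3) = 0.26·0.165 + 0.31·0.134 + 0.43·0.183 = 0.0429 + 0.04154 + 0.07869 = 0.16313
By total probability over the outer partition,
P(L) = 0.65·0.12429 + 0.21·0.12092 + 0.14·0.16313
      = 0.0807885 + 0.0253932 + 0.0228382 = 0.1290199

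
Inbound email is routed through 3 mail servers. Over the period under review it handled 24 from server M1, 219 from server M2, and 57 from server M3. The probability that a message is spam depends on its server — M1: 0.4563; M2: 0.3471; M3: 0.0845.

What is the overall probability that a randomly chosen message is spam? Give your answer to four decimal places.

P(S) ≈ 0.3059

Total: 24 + 219 + 57 = 300.
P(M1) = 24/300 = 0.08. P(M2) = 219/300 = 0.73. P(M3) = 57/300 = 0.19.
P(S) = P(S|M1)·P(M1) + P(S|M2)·P(M2) + P(S|M3)·P(M3)
      = 0.4563·0.08 + 0.3471·0.73 + 0.0845·0.19
      = 0.036504 + 0.253383 + 0.016055 = 0.305942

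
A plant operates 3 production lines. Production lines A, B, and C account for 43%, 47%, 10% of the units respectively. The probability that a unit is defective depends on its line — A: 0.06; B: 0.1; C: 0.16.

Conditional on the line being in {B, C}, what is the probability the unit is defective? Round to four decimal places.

0.1105

Let S = {B, C}.
P(S) = 0.47 + 0.1 = 0.57.
P(D ∩ S) = 0.1·0.47 + 0.16·0.1 = 0.047 + 0.016 = 0.063.
P(D | S) = 0.063 / 0.57 = 0.110526…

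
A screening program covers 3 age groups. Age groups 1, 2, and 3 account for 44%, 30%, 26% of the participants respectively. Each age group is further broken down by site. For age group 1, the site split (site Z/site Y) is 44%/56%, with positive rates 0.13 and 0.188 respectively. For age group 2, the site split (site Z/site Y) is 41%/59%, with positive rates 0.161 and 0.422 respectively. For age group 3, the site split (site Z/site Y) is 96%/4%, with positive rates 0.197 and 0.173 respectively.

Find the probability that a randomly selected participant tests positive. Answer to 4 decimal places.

P(T) ≈ 0.2170

P(T|1) = 0.44·0.13 + 0.56·0.188 = 0.0572 + 0.10528 = 0.16248
P(T|2) = 0.41·0.161 + 0.59·0.422 = 0.06601 + 0.24898 = 0.31499
P(T|3) = 0.96·0.197 + 0.04·0.173 = 0.18912 + 0.00692 = 0.19604
By total probability over the outer partition,
P(T) = 0.44·0.16248 + 0.3·0.31499 + 0.26·0.19604
      = 0.0714912 + 0.094497 + 0.0509704 = 0.2169586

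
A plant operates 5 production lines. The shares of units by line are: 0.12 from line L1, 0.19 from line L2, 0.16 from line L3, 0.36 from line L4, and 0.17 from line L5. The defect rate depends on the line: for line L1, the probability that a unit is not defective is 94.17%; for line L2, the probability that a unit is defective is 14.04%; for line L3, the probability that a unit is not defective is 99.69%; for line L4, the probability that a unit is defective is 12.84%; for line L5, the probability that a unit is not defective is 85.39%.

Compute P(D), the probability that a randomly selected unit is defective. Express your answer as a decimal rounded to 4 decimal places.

P(D|L1) = 1 − 0.9417 = 0.0583.
P(D|L3) = 1 − 0.9969 = 0.0031.
P(D|L5) = 1 − 0.8539 = 0.1461.
P(D) = P(D|L1)·P(L1) + P(D|L2)·P(L2) + P(D|L3)·P(L3) + P(D|L4)·P(L4) + P(D|L5)·P(L5)
      = 0.0583·0.12 + 0.1404·0.19 + 0.0031·0.16 + 0.1284·0.36 + 0.1461·0.17
      = 0.006996 + 0.026676 + 0.000496 + 0.046224 + 0.024837 = 0.105229

P(D) ≈ 0.1052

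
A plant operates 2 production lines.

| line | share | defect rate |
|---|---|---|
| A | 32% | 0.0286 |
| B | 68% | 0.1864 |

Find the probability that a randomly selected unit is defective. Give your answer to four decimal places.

P(D) = P(D|A)·P(A) + P(D|B)·P(B)
      = 0.0286·0.32 + 0.1864·0.68
      = 0.009152 + 0.126752 = 0.135904

P(D) ≈ 0.1359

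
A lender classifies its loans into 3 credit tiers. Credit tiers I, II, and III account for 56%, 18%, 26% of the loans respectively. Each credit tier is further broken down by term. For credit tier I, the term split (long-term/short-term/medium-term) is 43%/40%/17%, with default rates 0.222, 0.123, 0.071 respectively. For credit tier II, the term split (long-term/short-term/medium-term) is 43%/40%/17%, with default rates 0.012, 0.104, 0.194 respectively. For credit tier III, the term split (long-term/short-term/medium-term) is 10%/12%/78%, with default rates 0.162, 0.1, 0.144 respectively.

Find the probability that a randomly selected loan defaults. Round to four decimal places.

P(D|I) = 0.43·0.222 + 0.4·0.123 + 0.17·0.071 = 0.09546 + 0.0492 + 0.01207 = 0.15673
P(D|II) = 0.43·0.012 + 0.4·0.104 + 0.17·0.194 = 0.00516 + 0.0416 + 0.03298 = 0.07974
P(D|III) = 0.1·0.162 + 0.12·0.1 + 0.78·0.144 = 0.0162 + 0.012 + 0.11232 = 0.14052
Then overall,
P(D) = 0.56·0.15673 + 0.18·0.07974 + 0.26·0.14052
      = 0.0877688 + 0.0143532 + 0.0365352 = 0.1386572

0.1387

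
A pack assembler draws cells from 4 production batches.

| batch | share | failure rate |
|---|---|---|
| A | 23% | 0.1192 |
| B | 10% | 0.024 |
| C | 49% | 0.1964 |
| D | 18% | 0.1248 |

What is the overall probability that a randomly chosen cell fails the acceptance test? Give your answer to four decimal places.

P(F) = P(F|A)·P(A) + P(F|B)·P(B) + P(F|C)·P(C) + P(F|D)·P(D)
      = 0.1192·0.23 + 0.024·0.1 + 0.1964·0.49 + 0.1248·0.18
      = 0.027416 + 0.0024 + 0.096236 + 0.022464 = 0.148516

P(F) ≈ 0.1485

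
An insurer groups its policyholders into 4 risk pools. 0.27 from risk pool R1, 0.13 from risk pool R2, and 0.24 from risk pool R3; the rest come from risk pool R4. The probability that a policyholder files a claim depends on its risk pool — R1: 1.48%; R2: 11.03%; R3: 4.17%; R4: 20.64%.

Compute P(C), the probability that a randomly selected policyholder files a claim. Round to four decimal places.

P(R4) = 1 − (0.27 + 0.13 + 0.24) = 0.36.
P(C) = P(C|R1)·P(R1) + P(C|R2)·P(R2) + P(C|R3)·P(R3) + P(C|R4)·P(R4)
      = 0.0148·0.27 + 0.1103·0.13 + 0.0417·0.24 + 0.2064·0.36
      = 0.003996 + 0.014339 + 0.010008 + 0.074304 = 0.102647

P(C) ≈ 0.1026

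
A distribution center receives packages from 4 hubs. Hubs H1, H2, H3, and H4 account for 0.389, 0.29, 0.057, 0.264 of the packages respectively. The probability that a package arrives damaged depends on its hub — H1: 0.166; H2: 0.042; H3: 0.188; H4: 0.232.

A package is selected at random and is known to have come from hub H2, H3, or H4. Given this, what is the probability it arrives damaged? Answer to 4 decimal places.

P(D|S) ≈ 0.1377

Let S = {H2, H3, H4}.
P(S) = 0.29 + 0.057 + 0.264 = 0.611.
P(D ∩ S) = 0.042·0.29 + 0.188·0.057 + 0.232·0.264 = 0.01218 + 0.010716 + 0.061248 = 0.084144.
P(D | S) = 0.084144 / 0.611 = 0.137715…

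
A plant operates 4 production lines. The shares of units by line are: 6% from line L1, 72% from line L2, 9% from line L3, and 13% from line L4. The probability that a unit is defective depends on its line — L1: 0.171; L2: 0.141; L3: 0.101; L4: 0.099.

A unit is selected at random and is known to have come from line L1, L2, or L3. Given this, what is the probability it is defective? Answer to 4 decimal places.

Let S = {L1, L2, L3}.
P(S) = 0.06 + 0.72 + 0.09 = 0.87.
P(D ∩ S) = 0.171·0.06 + 0.141·0.72 + 0.101·0.09 = 0.01026 + 0.10152 + 0.00909 = 0.12087.
P(D | S) = 0.12087 / 0.87 = 0.138931…

0.1389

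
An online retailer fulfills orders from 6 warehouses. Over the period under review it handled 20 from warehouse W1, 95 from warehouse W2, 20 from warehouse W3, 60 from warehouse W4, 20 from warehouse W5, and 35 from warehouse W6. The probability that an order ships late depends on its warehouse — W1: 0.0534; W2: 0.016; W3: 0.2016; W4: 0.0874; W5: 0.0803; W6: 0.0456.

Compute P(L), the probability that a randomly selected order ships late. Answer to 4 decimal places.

0.0603

Total: 20 + 95 + 20 + 60 + 20 + 35 = 250.
P(W1) = 20/250 = 0.08. P(W2) = 95/250 = 0.38. P(W3) = 20/250 = 0.08. P(W4) = 60/250 = 0.24. P(W5) = 20/250 = 0.08. P(W6) = 35/250 = 0.14.
P(L) = P(L|W1)·P(W1) + P(L|W2)·P(W2) + P(L|W3)·P(W3) + P(L|W4)·P(W4) + P(L|W5)·P(W5) + P(L|W6)·P(W6)
      = 0.0534·0.08 + 0.016·0.38 + 0.2016·0.08 + 0.0874·0.24 + 0.0803·0.08 + 0.0456·0.14
      = 0.004272 + 0.00608 + 0.016128 + 0.020976 + 0.006424 + 0.006384 = 0.060264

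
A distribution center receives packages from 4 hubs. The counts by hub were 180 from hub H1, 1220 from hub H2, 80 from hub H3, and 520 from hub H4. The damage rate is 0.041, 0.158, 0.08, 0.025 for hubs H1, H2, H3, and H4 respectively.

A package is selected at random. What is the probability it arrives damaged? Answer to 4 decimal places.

P(D) ≈ 0.1098

Total: 180 + 1220 + 80 + 520 = 2000.
P(H1) = 180/2000 = 0.09. P(H2) = 1220/2000 = 0.61. P(H3) = 80/2000 = 0.04. P(H4) = 520/2000 = 0.26.
P(D) = P(D|H1)·P(H1) + P(D|H2)·P(H2) + P(D|H3)·P(H3) + P(D|H4)·P(H4)
      = 0.041·0.09 + 0.158·0.61 + 0.08·0.04 + 0.025·0.26
      = 0.00369 + 0.09638 + 0.0032 + 0.0065 = 0.10977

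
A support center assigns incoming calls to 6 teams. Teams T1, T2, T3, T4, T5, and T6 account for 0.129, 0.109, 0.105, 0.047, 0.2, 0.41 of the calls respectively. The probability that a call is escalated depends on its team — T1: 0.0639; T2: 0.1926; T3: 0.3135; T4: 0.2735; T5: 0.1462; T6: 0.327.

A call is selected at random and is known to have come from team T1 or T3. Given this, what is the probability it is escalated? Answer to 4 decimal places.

Let S = {T1, T3}.
P(S) = 0.129 + 0.105 = 0.234.
P(E ∩ S) = 0.0639·0.129 + 0.3135·0.105 = 0.0082431 + 0.0329175 = 0.0411606.
P(E | S) = 0.0411606 / 0.234 = 0.175900…

P(E|S) ≈ 0.1759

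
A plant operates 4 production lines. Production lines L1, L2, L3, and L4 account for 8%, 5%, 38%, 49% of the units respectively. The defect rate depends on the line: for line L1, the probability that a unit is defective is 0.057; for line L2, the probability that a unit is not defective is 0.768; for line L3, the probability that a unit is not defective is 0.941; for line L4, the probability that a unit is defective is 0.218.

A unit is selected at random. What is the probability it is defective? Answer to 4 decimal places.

0.1454

P(D|L2) = 1 − 0.768 = 0.232.
P(D|L3) = 1 − 0.941 = 0.059.
P(D) = P(D|L1)·P(L1) + P(D|L2)·P(L2) + P(D|L3)·P(L3) + P(D|L4)·P(L4)
      = 0.057·0.08 + 0.232·0.05 + 0.059·0.38 + 0.218·0.49
      = 0.00456 + 0.0116 + 0.02242 + 0.10682 = 0.1454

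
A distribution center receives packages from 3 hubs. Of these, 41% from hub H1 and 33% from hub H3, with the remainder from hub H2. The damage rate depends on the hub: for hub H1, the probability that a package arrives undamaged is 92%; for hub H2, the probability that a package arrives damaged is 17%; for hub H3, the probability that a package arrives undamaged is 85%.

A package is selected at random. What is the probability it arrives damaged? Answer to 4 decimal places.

P(D) ≈ 0.1265

P(H2) = 1 − (0.41 + 0.33) = 0.26.
P(D|H1) = 1 − 0.92 = 0.08.
P(D|H3) = 1 − 0.85 = 0.15.
Using total probability over the partition,
P(D) = P(D|H1)·P(H1) + P(D|H2)·P(H2) + P(D|H3)·P(H3)
      = 0.08·0.41 + 0.17·0.26 + 0.15·0.33
      = 0.0328 + 0.0442 + 0.0495 = 0.1265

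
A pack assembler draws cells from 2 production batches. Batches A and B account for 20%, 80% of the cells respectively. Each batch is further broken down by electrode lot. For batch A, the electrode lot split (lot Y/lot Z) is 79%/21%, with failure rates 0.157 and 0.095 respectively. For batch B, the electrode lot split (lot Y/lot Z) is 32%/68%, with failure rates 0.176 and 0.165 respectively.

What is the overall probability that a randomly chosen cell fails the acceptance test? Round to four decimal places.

0.1636

P(F|A) = 0.79·0.157 + 0.21·0.095 = 0.12403 + 0.01995 = 0.14398
P(F|B) = 0.32·0.176 + 0.68·0.165 = 0.05632 + 0.1122 = 0.16852
Then overall,
P(F) = 0.2·0.14398 + 0.8·0.16852
      = 0.028796 + 0.134816 = 0.163612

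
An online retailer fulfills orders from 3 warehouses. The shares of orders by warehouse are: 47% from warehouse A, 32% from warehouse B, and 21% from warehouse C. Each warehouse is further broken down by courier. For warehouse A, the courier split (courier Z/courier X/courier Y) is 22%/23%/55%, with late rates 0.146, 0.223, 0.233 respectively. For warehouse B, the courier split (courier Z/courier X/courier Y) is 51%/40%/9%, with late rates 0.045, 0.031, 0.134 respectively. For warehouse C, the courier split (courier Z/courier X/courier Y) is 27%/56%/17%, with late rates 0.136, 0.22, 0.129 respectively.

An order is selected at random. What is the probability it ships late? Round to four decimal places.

P(L|A) = 0.22·0.146 + 0.23·0.223 + 0.55·0.233 = 0.03212 + 0.05129 + 0.12815 = 0.21156
P(L|B) = 0.51·0.045 + 0.4·0.031 + 0.09·0.134 = 0.02295 + 0.0124 + 0.01206 = 0.04741
P(L|C) = 0.27·0.136 + 0.56·0.22 + 0.17·0.129 = 0.03672 + 0.1232 + 0.02193 = 0.18185
Then overall,
P(L) = 0.47·0.21156 + 0.32·0.04741 + 0.21·0.18185
      = 0.0994332 + 0.0151712 + 0.0381885 = 0.1527929

P(L) ≈ 0.1528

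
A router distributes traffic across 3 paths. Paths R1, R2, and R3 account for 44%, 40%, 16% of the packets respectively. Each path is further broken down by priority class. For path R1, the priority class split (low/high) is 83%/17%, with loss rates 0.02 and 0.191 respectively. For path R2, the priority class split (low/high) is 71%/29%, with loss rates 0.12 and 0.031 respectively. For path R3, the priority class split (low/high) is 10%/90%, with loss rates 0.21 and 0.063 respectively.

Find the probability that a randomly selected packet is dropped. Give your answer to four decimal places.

P(L|R1) = 0.83·0.02 + 0.17·0.191 = 0.0166 + 0.03247 = 0.04907
P(L|R2) = 0.71·0.12 + 0.29·0.031 = 0.0852 + 0.00899 = 0.09419
P(L|R3) = 0.1·0.21 + 0.9·0.063 = 0.021 + 0.0567 = 0.0777
Then overall,
P(L) = 0.44·0.04907 + 0.4·0.09419 + 0.16·0.0777
      = 0.0215908 + 0.037676 + 0.012432 = 0.0716988

0.0717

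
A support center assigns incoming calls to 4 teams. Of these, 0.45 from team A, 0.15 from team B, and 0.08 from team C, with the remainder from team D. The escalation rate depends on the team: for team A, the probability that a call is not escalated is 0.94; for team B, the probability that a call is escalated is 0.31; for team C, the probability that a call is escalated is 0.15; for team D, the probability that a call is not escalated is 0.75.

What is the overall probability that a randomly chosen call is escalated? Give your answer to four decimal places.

P(D) = 1 − (0.45 + 0.15 + 0.08) = 0.32.
P(E|A) = 1 − 0.94 = 0.06.
P(E|D) = 1 − 0.75 = 0.25.
P(E) = P(E|A)·P(A) + P(E|B)·P(B) + P(E|C)·P(C) + P(E|D)·P(D)
      = 0.06·0.45 + 0.31·0.15 + 0.15·0.08 + 0.25·0.32
      = 0.027 + 0.0465 + 0.012 + 0.08 = 0.1655

0.1655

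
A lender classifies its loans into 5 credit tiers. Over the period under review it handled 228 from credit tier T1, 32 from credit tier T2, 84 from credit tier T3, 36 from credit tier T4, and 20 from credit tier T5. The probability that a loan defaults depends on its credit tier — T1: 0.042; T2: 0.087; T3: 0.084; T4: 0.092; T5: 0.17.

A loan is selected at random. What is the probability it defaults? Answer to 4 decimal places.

Total: 228 + 32 + 84 + 36 + 20 = 400.
P(T1) = 228/400 = 0.57. P(T2) = 32/400 = 0.08. P(T3) = 84/400 = 0.21. P(T4) = 36/400 = 0.09. P(T5) = 20/400 = 0.05.
By the law of total probability,
P(D) = P(D|T1)·P(T1) + P(D|T2)·P(T2) + P(D|T3)·P(T3) + P(D|T4)·P(T4) + P(D|T5)·P(T5)
      = 0.042·0.57 + 0.087·0.08 + 0.084·0.21 + 0.092·0.09 + 0.17·0.05
      = 0.02394 + 0.00696 + 0.01764 + 0.00828 + 0.0085 = 0.06532

0.0653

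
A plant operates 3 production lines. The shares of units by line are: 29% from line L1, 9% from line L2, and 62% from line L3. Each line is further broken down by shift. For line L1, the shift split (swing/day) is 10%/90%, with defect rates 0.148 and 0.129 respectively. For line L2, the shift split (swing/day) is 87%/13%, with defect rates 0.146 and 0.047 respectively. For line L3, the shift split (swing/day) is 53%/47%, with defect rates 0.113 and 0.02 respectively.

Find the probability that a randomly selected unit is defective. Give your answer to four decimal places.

P(D|L1) = 0.1·0.148 + 0.9·0.129 = 0.0148 + 0.1161 = 0.1309
P(D|L2) = 0.87·0.146 + 0.13·0.047 = 0.12702 + 0.00611 = 0.13313
P(D|L3) = 0.53·0.113 + 0.47·0.02 = 0.05989 + 0.0094 = 0.06929
Then overall,
P(D) = 0.29·0.1309 + 0.09·0.13313 + 0.62·0.06929
      = 0.037961 + 0.0119817 + 0.0429598 = 0.0929025

0.0929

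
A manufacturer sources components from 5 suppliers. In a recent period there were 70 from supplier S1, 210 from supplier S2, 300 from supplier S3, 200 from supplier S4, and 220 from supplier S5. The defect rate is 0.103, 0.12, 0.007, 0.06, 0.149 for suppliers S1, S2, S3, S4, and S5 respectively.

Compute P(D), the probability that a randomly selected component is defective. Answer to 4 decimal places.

P(D) ≈ 0.0793

Total: 70 + 210 + 300 + 200 + 220 = 1000.
P(S1) = 70/1000 = 0.07. P(S2) = 210/1000 = 0.21. P(S3) = 300/1000 = 0.3. P(S4) = 200/1000 = 0.2. P(S5) = 220/1000 = 0.22.
Using total probability over the partition,
P(D) = P(D|S1)·P(S1) + P(D|S2)·P(S2) + P(D|S3)·P(S3) + P(D|S4)·P(S4) + P(D|S5)·P(S5)
      = 0.103·0.07 + 0.12·0.21 + 0.007·0.3 + 0.06·0.2 + 0.149·0.22
      = 0.00721 + 0.0252 + 0.0021 + 0.012 + 0.03278 = 0.07929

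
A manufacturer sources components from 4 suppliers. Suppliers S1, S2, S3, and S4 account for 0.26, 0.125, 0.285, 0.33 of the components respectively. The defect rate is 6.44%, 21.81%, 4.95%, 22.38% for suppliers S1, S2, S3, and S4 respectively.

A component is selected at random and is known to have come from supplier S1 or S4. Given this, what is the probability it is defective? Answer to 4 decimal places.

P(D|S) ≈ 0.1536

Let S = {S1, S4}.
P(S) = 0.26 + 0.33 = 0.59.
P(D ∩ S) = 0.0644·0.26 + 0.2238·0.33 = 0.016744 + 0.073854 = 0.090598.
P(D | S) = 0.090598 / 0.59 = 0.153556…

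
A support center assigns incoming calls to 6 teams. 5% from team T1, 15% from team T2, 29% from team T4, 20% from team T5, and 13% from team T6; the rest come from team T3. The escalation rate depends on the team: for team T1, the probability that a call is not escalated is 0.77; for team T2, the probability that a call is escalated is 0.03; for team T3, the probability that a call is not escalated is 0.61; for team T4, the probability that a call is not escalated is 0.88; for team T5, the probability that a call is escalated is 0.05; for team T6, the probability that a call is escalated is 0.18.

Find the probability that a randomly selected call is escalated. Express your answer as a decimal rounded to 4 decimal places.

P(T3) = 1 − (0.05 + 0.15 + 0.29 + 0.2 + 0.13) = 0.18.
P(E|T1) = 1 − 0.77 = 0.23.
P(E|T3) = 1 − 0.61 = 0.39.
P(E|T4) = 1 − 0.88 = 0.12.
By the law of total probability,
P(E) = P(E|T1)·P(T1) + P(E|T2)·P(T2) + P(E|T3)·P(T3) + P(E|T4)·P(T4) + P(E|T5)·P(T5) + P(E|T6)·P(T6)
      = 0.23·0.05 + 0.03·0.15 + 0.39·0.18 + 0.12·0.29 + 0.05·0.2 + 0.18·0.13
      = 0.0115 + 0.0045 + 0.0702 + 0.0348 + 0.01 + 0.0234 = 0.1544

0.1544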